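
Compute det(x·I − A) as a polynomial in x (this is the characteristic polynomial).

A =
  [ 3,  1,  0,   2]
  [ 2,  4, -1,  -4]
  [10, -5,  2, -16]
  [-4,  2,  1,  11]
x^4 - 20*x^3 + 150*x^2 - 500*x + 625

Expanding det(x·I − A) (e.g. by cofactor expansion or by noting that A is similar to its Jordan form J, which has the same characteristic polynomial as A) gives
  χ_A(x) = x^4 - 20*x^3 + 150*x^2 - 500*x + 625
which factors as (x - 5)^4. The eigenvalues (with algebraic multiplicities) are λ = 5 with multiplicity 4.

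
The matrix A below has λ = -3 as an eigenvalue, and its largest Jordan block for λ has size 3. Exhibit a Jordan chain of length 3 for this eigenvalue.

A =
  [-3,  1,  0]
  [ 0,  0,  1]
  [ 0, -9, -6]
A Jordan chain for λ = -3 of length 3:
v_1 = (3, 0, 0)ᵀ
v_2 = (1, 3, -9)ᵀ
v_3 = (0, 1, 0)ᵀ

Let N = A − (-3)·I. We want v_3 with N^3 v_3 = 0 but N^2 v_3 ≠ 0; then v_{j-1} := N · v_j for j = 3, …, 2.

Pick v_3 = (0, 1, 0)ᵀ.
Then v_2 = N · v_3 = (1, 3, -9)ᵀ.
Then v_1 = N · v_2 = (3, 0, 0)ᵀ.

Sanity check: (A − (-3)·I) v_1 = (0, 0, 0)ᵀ = 0. ✓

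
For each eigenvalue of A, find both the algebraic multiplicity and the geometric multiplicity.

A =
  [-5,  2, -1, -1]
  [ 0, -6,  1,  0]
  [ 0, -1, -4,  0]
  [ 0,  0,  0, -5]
λ = -5: alg = 4, geom = 2

Step 1 — factor the characteristic polynomial to read off the algebraic multiplicities:
  χ_A(x) = (x + 5)^4

Step 2 — compute geometric multiplicities via the rank-nullity identity g(λ) = n − rank(A − λI):
  rank(A − (-5)·I) = 2, so dim ker(A − (-5)·I) = n − 2 = 2

Summary:
  λ = -5: algebraic multiplicity = 4, geometric multiplicity = 2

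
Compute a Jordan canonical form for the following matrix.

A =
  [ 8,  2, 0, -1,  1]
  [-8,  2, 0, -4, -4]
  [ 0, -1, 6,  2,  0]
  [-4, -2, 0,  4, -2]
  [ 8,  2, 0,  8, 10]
J_2(6) ⊕ J_2(6) ⊕ J_1(6)

The characteristic polynomial is
  det(x·I − A) = x^5 - 30*x^4 + 360*x^3 - 2160*x^2 + 6480*x - 7776 = (x - 6)^5

Eigenvalues and multiplicities (the geometric multiplicity of λ is n − rank(A − λI), which equals the number of Jordan blocks for λ):
  λ = 6: algebraic multiplicity = 5, geometric multiplicity = 3

Determining the block sizes for each eigenvalue:
  λ = 6: with am = 5 and gm = 3, the partition is not yet determined (e.g. several partitions of 5 into 3 parts exist). Let N = A − (6)·I. Computing rank(N^1) = 2, rank(N^2) = 0; the number of blocks of size ≥ j is rank(N^{j−1}) − rank(N^j), giving [3, 2]. So we have 2 block(s) of size 2, 1 block(s) of size 1 → block sizes [2, 2, 1]

Assembling the blocks gives a Jordan form
J =
  [6, 1, 0, 0, 0]
  [0, 6, 0, 0, 0]
  [0, 0, 6, 1, 0]
  [0, 0, 0, 6, 0]
  [0, 0, 0, 0, 6]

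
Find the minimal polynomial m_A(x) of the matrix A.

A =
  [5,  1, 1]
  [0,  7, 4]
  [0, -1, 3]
x^3 - 15*x^2 + 75*x - 125

The characteristic polynomial is χ_A(x) = (x - 5)^3, so the eigenvalues are known. The minimal polynomial is
  m_A(x) = Π_λ (x − λ)^{k_λ}
where k_λ is the size of the *largest* Jordan block for λ (equivalently, the smallest k with (A − λI)^k v = 0 for every generalised eigenvector v of λ).

  λ = 5: largest Jordan block has size 3, contributing (x − 5)^3

So m_A(x) = (x - 5)^3 = x^3 - 15*x^2 + 75*x - 125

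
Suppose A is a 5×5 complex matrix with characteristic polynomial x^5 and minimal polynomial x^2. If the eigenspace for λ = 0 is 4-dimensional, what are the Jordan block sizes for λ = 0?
Block sizes for λ = 0: [2, 1, 1, 1]

Step 1 — from the characteristic polynomial, algebraic multiplicity of λ = 0 is 5. From dim ker(A − (0)·I) = 4, there are exactly 4 Jordan blocks for λ = 0.
Step 2 — from the minimal polynomial, the factor (x − 0)^2 tells us the largest block for λ = 0 has size 2.
Step 3 — with total size 5, 4 blocks, and largest block 2, the block sizes (in nonincreasing order) are [2, 1, 1, 1].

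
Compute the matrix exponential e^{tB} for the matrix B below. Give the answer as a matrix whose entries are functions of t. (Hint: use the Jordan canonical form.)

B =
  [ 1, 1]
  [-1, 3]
e^{tB} =
  [-t*exp(2*t) + exp(2*t), t*exp(2*t)]
  [-t*exp(2*t), t*exp(2*t) + exp(2*t)]

Strategy: write B = P · J · P⁻¹ where J is a Jordan canonical form, so e^{tB} = P · e^{tJ} · P⁻¹, and e^{tJ} can be computed block-by-block.

B has Jordan form
J =
  [2, 1]
  [0, 2]
(up to reordering of blocks).

Per-block formulas:
  For a 2×2 Jordan block J_2(2): exp(t · J_2(2)) = e^(2t)·(I + t·N), where N is the 2×2 nilpotent shift.

After assembling e^{tJ} and conjugating by P, we get:

e^{tB} =
  [-t*exp(2*t) + exp(2*t), t*exp(2*t)]
  [-t*exp(2*t), t*exp(2*t) + exp(2*t)]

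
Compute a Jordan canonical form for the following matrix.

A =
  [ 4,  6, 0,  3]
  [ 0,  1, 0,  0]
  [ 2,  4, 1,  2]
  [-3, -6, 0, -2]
J_2(1) ⊕ J_1(1) ⊕ J_1(1)

The characteristic polynomial is
  det(x·I − A) = x^4 - 4*x^3 + 6*x^2 - 4*x + 1 = (x - 1)^4

Eigenvalues and multiplicities (the geometric multiplicity of λ is n − rank(A − λI), which equals the number of Jordan blocks for λ):
  λ = 1: algebraic multiplicity = 4, geometric multiplicity = 3

Determining the block sizes for each eigenvalue:
  λ = 1: 3 blocks summing to 4 forces exactly one block of size 2 and the rest size 1 → block sizes [2, 1, 1]

Assembling the blocks gives a Jordan form
J =
  [1, 1, 0, 0]
  [0, 1, 0, 0]
  [0, 0, 1, 0]
  [0, 0, 0, 1]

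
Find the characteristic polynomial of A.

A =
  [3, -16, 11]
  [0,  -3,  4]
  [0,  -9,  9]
x^3 - 9*x^2 + 27*x - 27

Expanding det(x·I − A) (e.g. by cofactor expansion or by noting that A is similar to its Jordan form J, which has the same characteristic polynomial as A) gives
  χ_A(x) = x^3 - 9*x^2 + 27*x - 27
which factors as (x - 3)^3. The eigenvalues (with algebraic multiplicities) are λ = 3 with multiplicity 3.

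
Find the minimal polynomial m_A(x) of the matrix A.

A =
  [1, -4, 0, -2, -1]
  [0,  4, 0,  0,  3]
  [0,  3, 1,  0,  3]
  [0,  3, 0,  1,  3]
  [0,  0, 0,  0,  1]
x^3 - 6*x^2 + 9*x - 4

The characteristic polynomial is χ_A(x) = (x - 4)*(x - 1)^4, so the eigenvalues are known. The minimal polynomial is
  m_A(x) = Π_λ (x − λ)^{k_λ}
where k_λ is the size of the *largest* Jordan block for λ (equivalently, the smallest k with (A − λI)^k v = 0 for every generalised eigenvector v of λ).

  λ = 1: largest Jordan block has size 2, contributing (x − 1)^2
  λ = 4: largest Jordan block has size 1, contributing (x − 4)

So m_A(x) = (x - 4)*(x - 1)^2 = x^3 - 6*x^2 + 9*x - 4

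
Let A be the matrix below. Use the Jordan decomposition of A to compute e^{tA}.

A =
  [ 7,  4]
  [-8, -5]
e^{tA} =
  [2*exp(3*t) - exp(-t), exp(3*t) - exp(-t)]
  [-2*exp(3*t) + 2*exp(-t), -exp(3*t) + 2*exp(-t)]

Strategy: write A = P · J · P⁻¹ where J is a Jordan canonical form, so e^{tA} = P · e^{tJ} · P⁻¹, and e^{tJ} can be computed block-by-block.

A has Jordan form
J =
  [-1, 0]
  [ 0, 3]
(up to reordering of blocks).

Per-block formulas:
  For a 1×1 block at λ = 3: exp(t · [3]) = [e^(3t)].
  For a 1×1 block at λ = -1: exp(t · [-1]) = [e^(-1t)].

After assembling e^{tJ} and conjugating by P, we get:

e^{tA} =
  [2*exp(3*t) - exp(-t), exp(3*t) - exp(-t)]
  [-2*exp(3*t) + 2*exp(-t), -exp(3*t) + 2*exp(-t)]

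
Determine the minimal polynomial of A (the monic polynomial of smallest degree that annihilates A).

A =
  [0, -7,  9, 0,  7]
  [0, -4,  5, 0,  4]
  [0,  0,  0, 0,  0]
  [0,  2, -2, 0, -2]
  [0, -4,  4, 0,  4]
x^3

The characteristic polynomial is χ_A(x) = x^5, so the eigenvalues are known. The minimal polynomial is
  m_A(x) = Π_λ (x − λ)^{k_λ}
where k_λ is the size of the *largest* Jordan block for λ (equivalently, the smallest k with (A − λI)^k v = 0 for every generalised eigenvector v of λ).

  λ = 0: largest Jordan block has size 3, contributing (x − 0)^3

So m_A(x) = x^3 = x^3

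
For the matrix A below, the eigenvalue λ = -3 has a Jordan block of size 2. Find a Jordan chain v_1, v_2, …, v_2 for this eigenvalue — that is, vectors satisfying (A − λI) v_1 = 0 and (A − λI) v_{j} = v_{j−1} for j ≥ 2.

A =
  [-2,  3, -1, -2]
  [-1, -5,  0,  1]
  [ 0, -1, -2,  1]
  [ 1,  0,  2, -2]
A Jordan chain for λ = -3 of length 2:
v_1 = (-5, 3, 2, 1)ᵀ
v_2 = (1, -2, 0, 0)ᵀ

Let N = A − (-3)·I. We want v_2 with N^2 v_2 = 0 but N^1 v_2 ≠ 0; then v_{j-1} := N · v_j for j = 2, …, 2.

Pick v_2 = (1, -2, 0, 0)ᵀ.
Then v_1 = N · v_2 = (-5, 3, 2, 1)ᵀ.

Sanity check: (A − (-3)·I) v_1 = (0, 0, 0, 0)ᵀ = 0. ✓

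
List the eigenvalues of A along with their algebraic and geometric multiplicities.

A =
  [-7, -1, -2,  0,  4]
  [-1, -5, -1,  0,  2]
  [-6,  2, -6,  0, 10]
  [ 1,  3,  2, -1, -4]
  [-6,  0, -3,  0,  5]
λ = -4: alg = 3, geom = 1; λ = -1: alg = 2, geom = 2

Step 1 — factor the characteristic polynomial to read off the algebraic multiplicities:
  χ_A(x) = (x + 1)^2*(x + 4)^3

Step 2 — compute geometric multiplicities via the rank-nullity identity g(λ) = n − rank(A − λI):
  rank(A − (-4)·I) = 4, so dim ker(A − (-4)·I) = n − 4 = 1
  rank(A − (-1)·I) = 3, so dim ker(A − (-1)·I) = n − 3 = 2

Summary:
  λ = -4: algebraic multiplicity = 3, geometric multiplicity = 1
  λ = -1: algebraic multiplicity = 2, geometric multiplicity = 2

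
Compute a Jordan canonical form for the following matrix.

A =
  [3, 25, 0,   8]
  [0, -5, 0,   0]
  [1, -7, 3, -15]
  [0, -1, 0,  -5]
J_2(-5) ⊕ J_2(3)

The characteristic polynomial is
  det(x·I − A) = x^4 + 4*x^3 - 26*x^2 - 60*x + 225 = (x - 3)^2*(x + 5)^2

Eigenvalues and multiplicities (the geometric multiplicity of λ is n − rank(A − λI), which equals the number of Jordan blocks for λ):
  λ = -5: algebraic multiplicity = 2, geometric multiplicity = 1
  λ = 3: algebraic multiplicity = 2, geometric multiplicity = 1

Determining the block sizes for each eigenvalue:
  λ = -5: one block (gm = 1), so the single block has size am = 2 → block sizes [2]
  λ = 3: one block (gm = 1), so the single block has size am = 2 → block sizes [2]

Assembling the blocks gives a Jordan form
J =
  [-5,  1, 0, 0]
  [ 0, -5, 0, 0]
  [ 0,  0, 3, 1]
  [ 0,  0, 0, 3]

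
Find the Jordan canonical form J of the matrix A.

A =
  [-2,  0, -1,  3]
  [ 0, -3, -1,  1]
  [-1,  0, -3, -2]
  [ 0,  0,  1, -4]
J_3(-3) ⊕ J_1(-3)

The characteristic polynomial is
  det(x·I − A) = x^4 + 12*x^3 + 54*x^2 + 108*x + 81 = (x + 3)^4

Eigenvalues and multiplicities (the geometric multiplicity of λ is n − rank(A − λI), which equals the number of Jordan blocks for λ):
  λ = -3: algebraic multiplicity = 4, geometric multiplicity = 2

Determining the block sizes for each eigenvalue:
  λ = -3: with am = 4 and gm = 2, the partition is not yet determined (e.g. several partitions of 4 into 2 parts exist). Let N = A − (-3)·I. Computing rank(N^1) = 2, rank(N^2) = 1, rank(N^3) = 0; the number of blocks of size ≥ j is rank(N^{j−1}) − rank(N^j), giving [2, 1, 1]. So we have 1 block(s) of size 3, 1 block(s) of size 1 → block sizes [3, 1]

Assembling the blocks gives a Jordan form
J =
  [-3,  1,  0,  0]
  [ 0, -3,  1,  0]
  [ 0,  0, -3,  0]
  [ 0,  0,  0, -3]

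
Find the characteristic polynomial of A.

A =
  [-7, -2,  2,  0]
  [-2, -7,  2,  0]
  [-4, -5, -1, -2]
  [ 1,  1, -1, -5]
x^4 + 20*x^3 + 150*x^2 + 500*x + 625

Expanding det(x·I − A) (e.g. by cofactor expansion or by noting that A is similar to its Jordan form J, which has the same characteristic polynomial as A) gives
  χ_A(x) = x^4 + 20*x^3 + 150*x^2 + 500*x + 625
which factors as (x + 5)^4. The eigenvalues (with algebraic multiplicities) are λ = -5 with multiplicity 4.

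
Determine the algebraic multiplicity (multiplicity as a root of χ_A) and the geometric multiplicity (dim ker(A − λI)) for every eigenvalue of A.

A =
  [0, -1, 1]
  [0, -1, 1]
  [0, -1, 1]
λ = 0: alg = 3, geom = 2

Step 1 — factor the characteristic polynomial to read off the algebraic multiplicities:
  χ_A(x) = x^3

Step 2 — compute geometric multiplicities via the rank-nullity identity g(λ) = n − rank(A − λI):
  rank(A − (0)·I) = 1, so dim ker(A − (0)·I) = n − 1 = 2

Summary:
  λ = 0: algebraic multiplicity = 3, geometric multiplicity = 2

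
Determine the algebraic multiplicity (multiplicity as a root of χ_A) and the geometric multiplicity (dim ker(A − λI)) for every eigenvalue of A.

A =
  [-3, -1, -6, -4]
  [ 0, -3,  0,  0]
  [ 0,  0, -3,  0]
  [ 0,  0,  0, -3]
λ = -3: alg = 4, geom = 3

Step 1 — factor the characteristic polynomial to read off the algebraic multiplicities:
  χ_A(x) = (x + 3)^4

Step 2 — compute geometric multiplicities via the rank-nullity identity g(λ) = n − rank(A − λI):
  rank(A − (-3)·I) = 1, so dim ker(A − (-3)·I) = n − 1 = 3

Summary:
  λ = -3: algebraic multiplicity = 4, geometric multiplicity = 3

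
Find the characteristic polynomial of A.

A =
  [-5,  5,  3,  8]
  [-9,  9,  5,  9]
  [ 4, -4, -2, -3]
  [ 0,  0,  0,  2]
x^4 - 4*x^3 + 4*x^2

Expanding det(x·I − A) (e.g. by cofactor expansion or by noting that A is similar to its Jordan form J, which has the same characteristic polynomial as A) gives
  χ_A(x) = x^4 - 4*x^3 + 4*x^2
which factors as x^2*(x - 2)^2. The eigenvalues (with algebraic multiplicities) are λ = 0 with multiplicity 2, λ = 2 with multiplicity 2.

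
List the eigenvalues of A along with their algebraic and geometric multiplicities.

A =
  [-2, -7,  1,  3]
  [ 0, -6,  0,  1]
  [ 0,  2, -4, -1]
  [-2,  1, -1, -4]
λ = -4: alg = 4, geom = 2

Step 1 — factor the characteristic polynomial to read off the algebraic multiplicities:
  χ_A(x) = (x + 4)^4

Step 2 — compute geometric multiplicities via the rank-nullity identity g(λ) = n − rank(A − λI):
  rank(A − (-4)·I) = 2, so dim ker(A − (-4)·I) = n − 2 = 2

Summary:
  λ = -4: algebraic multiplicity = 4, geometric multiplicity = 2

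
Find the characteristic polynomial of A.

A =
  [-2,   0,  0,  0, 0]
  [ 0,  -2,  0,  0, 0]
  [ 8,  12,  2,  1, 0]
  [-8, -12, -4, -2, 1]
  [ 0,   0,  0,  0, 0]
x^5 + 4*x^4 + 4*x^3

Expanding det(x·I − A) (e.g. by cofactor expansion or by noting that A is similar to its Jordan form J, which has the same characteristic polynomial as A) gives
  χ_A(x) = x^5 + 4*x^4 + 4*x^3
which factors as x^3*(x + 2)^2. The eigenvalues (with algebraic multiplicities) are λ = -2 with multiplicity 2, λ = 0 with multiplicity 3.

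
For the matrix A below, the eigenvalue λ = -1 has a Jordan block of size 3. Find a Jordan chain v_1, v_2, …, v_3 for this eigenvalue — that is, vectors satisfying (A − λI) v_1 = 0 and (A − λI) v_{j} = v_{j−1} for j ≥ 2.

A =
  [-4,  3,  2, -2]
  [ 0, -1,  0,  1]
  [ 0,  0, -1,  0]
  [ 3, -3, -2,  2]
A Jordan chain for λ = -1 of length 3:
v_1 = (3, 3, 0, 0)ᵀ
v_2 = (-3, 0, 0, 3)ᵀ
v_3 = (1, 0, 0, 0)ᵀ

Let N = A − (-1)·I. We want v_3 with N^3 v_3 = 0 but N^2 v_3 ≠ 0; then v_{j-1} := N · v_j for j = 3, …, 2.

Pick v_3 = (1, 0, 0, 0)ᵀ.
Then v_2 = N · v_3 = (-3, 0, 0, 3)ᵀ.
Then v_1 = N · v_2 = (3, 3, 0, 0)ᵀ.

Sanity check: (A − (-1)·I) v_1 = (0, 0, 0, 0)ᵀ = 0. ✓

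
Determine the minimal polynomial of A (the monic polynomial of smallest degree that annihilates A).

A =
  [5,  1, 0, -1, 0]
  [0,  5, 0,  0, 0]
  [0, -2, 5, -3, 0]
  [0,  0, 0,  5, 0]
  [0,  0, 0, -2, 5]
x^2 - 10*x + 25

The characteristic polynomial is χ_A(x) = (x - 5)^5, so the eigenvalues are known. The minimal polynomial is
  m_A(x) = Π_λ (x − λ)^{k_λ}
where k_λ is the size of the *largest* Jordan block for λ (equivalently, the smallest k with (A − λI)^k v = 0 for every generalised eigenvector v of λ).

  λ = 5: largest Jordan block has size 2, contributing (x − 5)^2

So m_A(x) = (x - 5)^2 = x^2 - 10*x + 25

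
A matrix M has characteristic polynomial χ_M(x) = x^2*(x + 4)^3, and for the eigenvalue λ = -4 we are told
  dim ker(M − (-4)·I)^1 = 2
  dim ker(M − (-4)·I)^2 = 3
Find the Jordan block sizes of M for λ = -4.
Block sizes for λ = -4: [2, 1]

From the dimensions of kernels of powers, the number of Jordan blocks of size at least j is d_j − d_{j−1} where d_j = dim ker(N^j) (with d_0 = 0). Computing the differences gives [2, 1].
The number of blocks of size exactly k is (#blocks of size ≥ k) − (#blocks of size ≥ k + 1), so the partition is: 1 block(s) of size 1, 1 block(s) of size 2.
In nonincreasing order the block sizes are [2, 1].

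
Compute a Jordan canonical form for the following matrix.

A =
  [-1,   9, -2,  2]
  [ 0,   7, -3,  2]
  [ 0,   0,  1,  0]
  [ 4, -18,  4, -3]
J_3(1) ⊕ J_1(1)

The characteristic polynomial is
  det(x·I − A) = x^4 - 4*x^3 + 6*x^2 - 4*x + 1 = (x - 1)^4

Eigenvalues and multiplicities (the geometric multiplicity of λ is n − rank(A − λI), which equals the number of Jordan blocks for λ):
  λ = 1: algebraic multiplicity = 4, geometric multiplicity = 2

Determining the block sizes for each eigenvalue:
  λ = 1: with am = 4 and gm = 2, the partition is not yet determined (e.g. several partitions of 4 into 2 parts exist). Let N = A − (1)·I. Computing rank(N^1) = 2, rank(N^2) = 1, rank(N^3) = 0; the number of blocks of size ≥ j is rank(N^{j−1}) − rank(N^j), giving [2, 1, 1]. So we have 1 block(s) of size 3, 1 block(s) of size 1 → block sizes [3, 1]

Assembling the blocks gives a Jordan form
J =
  [1, 1, 0, 0]
  [0, 1, 1, 0]
  [0, 0, 1, 0]
  [0, 0, 0, 1]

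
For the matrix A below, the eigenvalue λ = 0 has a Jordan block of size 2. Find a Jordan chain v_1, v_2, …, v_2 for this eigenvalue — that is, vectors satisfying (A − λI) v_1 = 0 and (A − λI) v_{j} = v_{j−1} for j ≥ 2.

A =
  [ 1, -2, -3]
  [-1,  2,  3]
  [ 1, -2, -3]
A Jordan chain for λ = 0 of length 2:
v_1 = (1, -1, 1)ᵀ
v_2 = (1, 0, 0)ᵀ

Let N = A − (0)·I. We want v_2 with N^2 v_2 = 0 but N^1 v_2 ≠ 0; then v_{j-1} := N · v_j for j = 2, …, 2.

Pick v_2 = (1, 0, 0)ᵀ.
Then v_1 = N · v_2 = (1, -1, 1)ᵀ.

Sanity check: (A − (0)·I) v_1 = (0, 0, 0)ᵀ = 0. ✓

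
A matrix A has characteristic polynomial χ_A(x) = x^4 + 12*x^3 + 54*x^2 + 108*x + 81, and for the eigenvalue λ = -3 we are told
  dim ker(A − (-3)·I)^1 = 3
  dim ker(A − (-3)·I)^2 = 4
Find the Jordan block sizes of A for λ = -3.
Block sizes for λ = -3: [2, 1, 1]

From the dimensions of kernels of powers, the number of Jordan blocks of size at least j is d_j − d_{j−1} where d_j = dim ker(N^j) (with d_0 = 0). Computing the differences gives [3, 1].
The number of blocks of size exactly k is (#blocks of size ≥ k) − (#blocks of size ≥ k + 1), so the partition is: 2 block(s) of size 1, 1 block(s) of size 2.
In nonincreasing order the block sizes are [2, 1, 1].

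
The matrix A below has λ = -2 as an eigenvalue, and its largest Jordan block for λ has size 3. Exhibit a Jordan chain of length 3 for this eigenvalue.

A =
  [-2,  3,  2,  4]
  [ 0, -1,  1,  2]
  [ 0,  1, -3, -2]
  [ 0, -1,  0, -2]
A Jordan chain for λ = -2 of length 3:
v_1 = (1, 0, 2, -1)ᵀ
v_2 = (3, 1, 1, -1)ᵀ
v_3 = (0, 1, 0, 0)ᵀ

Let N = A − (-2)·I. We want v_3 with N^3 v_3 = 0 but N^2 v_3 ≠ 0; then v_{j-1} := N · v_j for j = 3, …, 2.

Pick v_3 = (0, 1, 0, 0)ᵀ.
Then v_2 = N · v_3 = (3, 1, 1, -1)ᵀ.
Then v_1 = N · v_2 = (1, 0, 2, -1)ᵀ.

Sanity check: (A − (-2)·I) v_1 = (0, 0, 0, 0)ᵀ = 0. ✓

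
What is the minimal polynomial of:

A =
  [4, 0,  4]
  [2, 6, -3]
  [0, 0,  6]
x^3 - 16*x^2 + 84*x - 144

The characteristic polynomial is χ_A(x) = (x - 6)^2*(x - 4), so the eigenvalues are known. The minimal polynomial is
  m_A(x) = Π_λ (x − λ)^{k_λ}
where k_λ is the size of the *largest* Jordan block for λ (equivalently, the smallest k with (A − λI)^k v = 0 for every generalised eigenvector v of λ).

  λ = 4: largest Jordan block has size 1, contributing (x − 4)
  λ = 6: largest Jordan block has size 2, contributing (x − 6)^2

So m_A(x) = (x - 6)^2*(x - 4) = x^3 - 16*x^2 + 84*x - 144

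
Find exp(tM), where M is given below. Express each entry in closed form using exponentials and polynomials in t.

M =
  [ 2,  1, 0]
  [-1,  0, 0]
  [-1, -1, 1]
e^{tM} =
  [t*exp(t) + exp(t), t*exp(t), 0]
  [-t*exp(t), -t*exp(t) + exp(t), 0]
  [-t*exp(t), -t*exp(t), exp(t)]

Strategy: write M = P · J · P⁻¹ where J is a Jordan canonical form, so e^{tM} = P · e^{tJ} · P⁻¹, and e^{tJ} can be computed block-by-block.

M has Jordan form
J =
  [1, 1, 0]
  [0, 1, 0]
  [0, 0, 1]
(up to reordering of blocks).

Per-block formulas:
  For a 2×2 Jordan block J_2(1): exp(t · J_2(1)) = e^(1t)·(I + t·N), where N is the 2×2 nilpotent shift.
  For a 1×1 block at λ = 1: exp(t · [1]) = [e^(1t)].

After assembling e^{tJ} and conjugating by P, we get:

e^{tM} =
  [t*exp(t) + exp(t), t*exp(t), 0]
  [-t*exp(t), -t*exp(t) + exp(t), 0]
  [-t*exp(t), -t*exp(t), exp(t)]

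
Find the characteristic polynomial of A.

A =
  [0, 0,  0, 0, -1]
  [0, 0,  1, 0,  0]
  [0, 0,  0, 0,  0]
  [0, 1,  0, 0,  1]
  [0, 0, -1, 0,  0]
x^5

Expanding det(x·I − A) (e.g. by cofactor expansion or by noting that A is similar to its Jordan form J, which has the same characteristic polynomial as A) gives
  χ_A(x) = x^5
which factors as x^5. The eigenvalues (with algebraic multiplicities) are λ = 0 with multiplicity 5.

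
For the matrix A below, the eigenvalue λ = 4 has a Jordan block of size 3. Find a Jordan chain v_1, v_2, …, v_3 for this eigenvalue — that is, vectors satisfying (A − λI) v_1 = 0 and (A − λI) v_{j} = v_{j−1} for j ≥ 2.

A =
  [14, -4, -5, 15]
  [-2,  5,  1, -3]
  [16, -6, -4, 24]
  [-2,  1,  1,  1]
A Jordan chain for λ = 4 of length 3:
v_1 = (-2, 0, -4, 0)ᵀ
v_2 = (10, -2, 16, -2)ᵀ
v_3 = (1, 0, 0, 0)ᵀ

Let N = A − (4)·I. We want v_3 with N^3 v_3 = 0 but N^2 v_3 ≠ 0; then v_{j-1} := N · v_j for j = 3, …, 2.

Pick v_3 = (1, 0, 0, 0)ᵀ.
Then v_2 = N · v_3 = (10, -2, 16, -2)ᵀ.
Then v_1 = N · v_2 = (-2, 0, -4, 0)ᵀ.

Sanity check: (A − (4)·I) v_1 = (0, 0, 0, 0)ᵀ = 0. ✓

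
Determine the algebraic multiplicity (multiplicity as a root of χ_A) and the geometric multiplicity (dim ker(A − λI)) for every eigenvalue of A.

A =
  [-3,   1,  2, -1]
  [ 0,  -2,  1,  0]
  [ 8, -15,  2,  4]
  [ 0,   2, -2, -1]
λ = -1: alg = 4, geom = 2

Step 1 — factor the characteristic polynomial to read off the algebraic multiplicities:
  χ_A(x) = (x + 1)^4

Step 2 — compute geometric multiplicities via the rank-nullity identity g(λ) = n − rank(A − λI):
  rank(A − (-1)·I) = 2, so dim ker(A − (-1)·I) = n − 2 = 2

Summary:
  λ = -1: algebraic multiplicity = 4, geometric multiplicity = 2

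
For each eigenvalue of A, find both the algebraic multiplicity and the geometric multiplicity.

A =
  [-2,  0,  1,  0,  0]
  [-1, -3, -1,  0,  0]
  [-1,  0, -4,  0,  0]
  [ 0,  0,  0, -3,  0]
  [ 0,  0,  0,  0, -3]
λ = -3: alg = 5, geom = 4

Step 1 — factor the characteristic polynomial to read off the algebraic multiplicities:
  χ_A(x) = (x + 3)^5

Step 2 — compute geometric multiplicities via the rank-nullity identity g(λ) = n − rank(A − λI):
  rank(A − (-3)·I) = 1, so dim ker(A − (-3)·I) = n − 1 = 4

Summary:
  λ = -3: algebraic multiplicity = 5, geometric multiplicity = 4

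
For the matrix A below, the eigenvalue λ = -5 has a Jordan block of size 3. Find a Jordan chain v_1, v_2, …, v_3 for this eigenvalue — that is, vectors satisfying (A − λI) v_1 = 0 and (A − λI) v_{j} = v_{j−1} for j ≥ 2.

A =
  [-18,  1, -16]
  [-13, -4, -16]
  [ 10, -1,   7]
A Jordan chain for λ = -5 of length 3:
v_1 = (-4, -4, 3)ᵀ
v_2 = (-13, -13, 10)ᵀ
v_3 = (1, 0, 0)ᵀ

Let N = A − (-5)·I. We want v_3 with N^3 v_3 = 0 but N^2 v_3 ≠ 0; then v_{j-1} := N · v_j for j = 3, …, 2.

Pick v_3 = (1, 0, 0)ᵀ.
Then v_2 = N · v_3 = (-13, -13, 10)ᵀ.
Then v_1 = N · v_2 = (-4, -4, 3)ᵀ.

Sanity check: (A − (-5)·I) v_1 = (0, 0, 0)ᵀ = 0. ✓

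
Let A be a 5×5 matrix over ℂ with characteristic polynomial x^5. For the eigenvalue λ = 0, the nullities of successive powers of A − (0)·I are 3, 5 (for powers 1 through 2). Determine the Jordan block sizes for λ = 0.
Block sizes for λ = 0: [2, 2, 1]

From the dimensions of kernels of powers, the number of Jordan blocks of size at least j is d_j − d_{j−1} where d_j = dim ker(N^j) (with d_0 = 0). Computing the differences gives [3, 2].
The number of blocks of size exactly k is (#blocks of size ≥ k) − (#blocks of size ≥ k + 1), so the partition is: 1 block(s) of size 1, 2 block(s) of size 2.
In nonincreasing order the block sizes are [2, 2, 1].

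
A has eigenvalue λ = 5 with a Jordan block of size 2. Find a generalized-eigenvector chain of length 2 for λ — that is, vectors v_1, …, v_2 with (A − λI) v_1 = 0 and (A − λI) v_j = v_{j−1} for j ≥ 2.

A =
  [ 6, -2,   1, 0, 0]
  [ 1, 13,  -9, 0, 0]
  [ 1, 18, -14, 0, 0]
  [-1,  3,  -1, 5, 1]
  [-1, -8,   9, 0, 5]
A Jordan chain for λ = 5 of length 2:
v_1 = (1, 1, 1, -1, -1)ᵀ
v_2 = (1, 0, 0, 0, 0)ᵀ

Let N = A − (5)·I. We want v_2 with N^2 v_2 = 0 but N^1 v_2 ≠ 0; then v_{j-1} := N · v_j for j = 2, …, 2.

Pick v_2 = (1, 0, 0, 0, 0)ᵀ.
Then v_1 = N · v_2 = (1, 1, 1, -1, -1)ᵀ.

Sanity check: (A − (5)·I) v_1 = (0, 0, 0, 0, 0)ᵀ = 0. ✓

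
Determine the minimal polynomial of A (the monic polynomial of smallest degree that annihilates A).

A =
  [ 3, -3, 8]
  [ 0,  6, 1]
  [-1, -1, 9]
x^3 - 18*x^2 + 108*x - 216

The characteristic polynomial is χ_A(x) = (x - 6)^3, so the eigenvalues are known. The minimal polynomial is
  m_A(x) = Π_λ (x − λ)^{k_λ}
where k_λ is the size of the *largest* Jordan block for λ (equivalently, the smallest k with (A − λI)^k v = 0 for every generalised eigenvector v of λ).

  λ = 6: largest Jordan block has size 3, contributing (x − 6)^3

So m_A(x) = (x - 6)^3 = x^3 - 18*x^2 + 108*x - 216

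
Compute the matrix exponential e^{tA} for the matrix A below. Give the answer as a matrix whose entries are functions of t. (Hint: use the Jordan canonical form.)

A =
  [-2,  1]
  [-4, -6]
e^{tA} =
  [2*t*exp(-4*t) + exp(-4*t), t*exp(-4*t)]
  [-4*t*exp(-4*t), -2*t*exp(-4*t) + exp(-4*t)]

Strategy: write A = P · J · P⁻¹ where J is a Jordan canonical form, so e^{tA} = P · e^{tJ} · P⁻¹, and e^{tJ} can be computed block-by-block.

A has Jordan form
J =
  [-4,  1]
  [ 0, -4]
(up to reordering of blocks).

Per-block formulas:
  For a 2×2 Jordan block J_2(-4): exp(t · J_2(-4)) = e^(-4t)·(I + t·N), where N is the 2×2 nilpotent shift.

After assembling e^{tJ} and conjugating by P, we get:

e^{tA} =
  [2*t*exp(-4*t) + exp(-4*t), t*exp(-4*t)]
  [-4*t*exp(-4*t), -2*t*exp(-4*t) + exp(-4*t)]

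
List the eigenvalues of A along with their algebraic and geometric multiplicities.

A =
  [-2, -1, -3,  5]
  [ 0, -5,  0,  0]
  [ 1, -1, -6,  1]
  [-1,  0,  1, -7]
λ = -5: alg = 4, geom = 2

Step 1 — factor the characteristic polynomial to read off the algebraic multiplicities:
  χ_A(x) = (x + 5)^4

Step 2 — compute geometric multiplicities via the rank-nullity identity g(λ) = n − rank(A − λI):
  rank(A − (-5)·I) = 2, so dim ker(A − (-5)·I) = n − 2 = 2

Summary:
  λ = -5: algebraic multiplicity = 4, geometric multiplicity = 2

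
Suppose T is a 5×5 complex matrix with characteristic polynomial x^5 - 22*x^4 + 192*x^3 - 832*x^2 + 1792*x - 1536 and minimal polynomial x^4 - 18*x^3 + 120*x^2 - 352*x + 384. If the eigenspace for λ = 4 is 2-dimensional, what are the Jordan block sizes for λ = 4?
Block sizes for λ = 4: [3, 1]

Step 1 — from the characteristic polynomial, algebraic multiplicity of λ = 4 is 4. From dim ker(T − (4)·I) = 2, there are exactly 2 Jordan blocks for λ = 4.
Step 2 — from the minimal polynomial, the factor (x − 4)^3 tells us the largest block for λ = 4 has size 3.
Step 3 — with total size 4, 2 blocks, and largest block 3, the block sizes (in nonincreasing order) are [3, 1].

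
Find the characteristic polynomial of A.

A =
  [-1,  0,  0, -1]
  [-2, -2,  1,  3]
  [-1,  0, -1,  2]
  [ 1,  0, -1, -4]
x^4 + 8*x^3 + 24*x^2 + 32*x + 16

Expanding det(x·I − A) (e.g. by cofactor expansion or by noting that A is similar to its Jordan form J, which has the same characteristic polynomial as A) gives
  χ_A(x) = x^4 + 8*x^3 + 24*x^2 + 32*x + 16
which factors as (x + 2)^4. The eigenvalues (with algebraic multiplicities) are λ = -2 with multiplicity 4.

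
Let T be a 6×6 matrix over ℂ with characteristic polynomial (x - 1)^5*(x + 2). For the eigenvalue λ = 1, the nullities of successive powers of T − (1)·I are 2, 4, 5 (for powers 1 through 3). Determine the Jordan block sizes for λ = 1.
Block sizes for λ = 1: [3, 2]

From the dimensions of kernels of powers, the number of Jordan blocks of size at least j is d_j − d_{j−1} where d_j = dim ker(N^j) (with d_0 = 0). Computing the differences gives [2, 2, 1].
The number of blocks of size exactly k is (#blocks of size ≥ k) − (#blocks of size ≥ k + 1), so the partition is: 1 block(s) of size 2, 1 block(s) of size 3.
In nonincreasing order the block sizes are [3, 2].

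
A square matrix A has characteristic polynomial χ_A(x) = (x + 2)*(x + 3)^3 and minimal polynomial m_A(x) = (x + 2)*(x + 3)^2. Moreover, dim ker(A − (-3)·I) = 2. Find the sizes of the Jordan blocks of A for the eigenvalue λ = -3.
Block sizes for λ = -3: [2, 1]

Step 1 — from the characteristic polynomial, algebraic multiplicity of λ = -3 is 3. From dim ker(A − (-3)·I) = 2, there are exactly 2 Jordan blocks for λ = -3.
Step 2 — from the minimal polynomial, the factor (x + 3)^2 tells us the largest block for λ = -3 has size 2.
Step 3 — with total size 3, 2 blocks, and largest block 2, the block sizes (in nonincreasing order) are [2, 1].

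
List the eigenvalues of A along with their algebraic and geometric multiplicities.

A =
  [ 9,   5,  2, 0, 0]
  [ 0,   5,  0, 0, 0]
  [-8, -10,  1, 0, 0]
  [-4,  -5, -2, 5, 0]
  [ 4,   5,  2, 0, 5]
λ = 5: alg = 5, geom = 4

Step 1 — factor the characteristic polynomial to read off the algebraic multiplicities:
  χ_A(x) = (x - 5)^5

Step 2 — compute geometric multiplicities via the rank-nullity identity g(λ) = n − rank(A − λI):
  rank(A − (5)·I) = 1, so dim ker(A − (5)·I) = n − 1 = 4

Summary:
  λ = 5: algebraic multiplicity = 5, geometric multiplicity = 4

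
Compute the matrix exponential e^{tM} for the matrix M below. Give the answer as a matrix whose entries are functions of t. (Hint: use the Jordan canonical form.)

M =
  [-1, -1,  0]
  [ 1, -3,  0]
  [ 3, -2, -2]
e^{tM} =
  [t*exp(-2*t) + exp(-2*t), -t*exp(-2*t), 0]
  [t*exp(-2*t), -t*exp(-2*t) + exp(-2*t), 0]
  [t^2*exp(-2*t)/2 + 3*t*exp(-2*t), -t^2*exp(-2*t)/2 - 2*t*exp(-2*t), exp(-2*t)]

Strategy: write M = P · J · P⁻¹ where J is a Jordan canonical form, so e^{tM} = P · e^{tJ} · P⁻¹, and e^{tJ} can be computed block-by-block.

M has Jordan form
J =
  [-2,  1,  0]
  [ 0, -2,  1]
  [ 0,  0, -2]
(up to reordering of blocks).

Per-block formulas:
  For a 3×3 Jordan block J_3(-2): exp(t · J_3(-2)) = e^(-2t)·(I + t·N + (t^2/2)·N^2), where N is the 3×3 nilpotent shift.

After assembling e^{tJ} and conjugating by P, we get:

e^{tM} =
  [t*exp(-2*t) + exp(-2*t), -t*exp(-2*t), 0]
  [t*exp(-2*t), -t*exp(-2*t) + exp(-2*t), 0]
  [t^2*exp(-2*t)/2 + 3*t*exp(-2*t), -t^2*exp(-2*t)/2 - 2*t*exp(-2*t), exp(-2*t)]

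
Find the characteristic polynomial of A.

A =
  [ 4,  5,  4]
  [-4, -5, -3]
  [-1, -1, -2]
x^3 + 3*x^2 + 3*x + 1

Expanding det(x·I − A) (e.g. by cofactor expansion or by noting that A is similar to its Jordan form J, which has the same characteristic polynomial as A) gives
  χ_A(x) = x^3 + 3*x^2 + 3*x + 1
which factors as (x + 1)^3. The eigenvalues (with algebraic multiplicities) are λ = -1 with multiplicity 3.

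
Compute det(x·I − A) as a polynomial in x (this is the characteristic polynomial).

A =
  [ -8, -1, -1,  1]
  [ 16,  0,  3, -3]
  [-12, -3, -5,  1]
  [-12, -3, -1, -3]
x^4 + 16*x^3 + 96*x^2 + 256*x + 256

Expanding det(x·I − A) (e.g. by cofactor expansion or by noting that A is similar to its Jordan form J, which has the same characteristic polynomial as A) gives
  χ_A(x) = x^4 + 16*x^3 + 96*x^2 + 256*x + 256
which factors as (x + 4)^4. The eigenvalues (with algebraic multiplicities) are λ = -4 with multiplicity 4.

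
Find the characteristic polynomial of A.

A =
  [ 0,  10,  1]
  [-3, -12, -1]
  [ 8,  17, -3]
x^3 + 15*x^2 + 75*x + 125

Expanding det(x·I − A) (e.g. by cofactor expansion or by noting that A is similar to its Jordan form J, which has the same characteristic polynomial as A) gives
  χ_A(x) = x^3 + 15*x^2 + 75*x + 125
which factors as (x + 5)^3. The eigenvalues (with algebraic multiplicities) are λ = -5 with multiplicity 3.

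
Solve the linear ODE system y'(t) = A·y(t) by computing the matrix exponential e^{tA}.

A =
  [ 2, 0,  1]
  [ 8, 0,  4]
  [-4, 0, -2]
e^{tA} =
  [2*t + 1, 0, t]
  [8*t, 1, 4*t]
  [-4*t, 0, 1 - 2*t]

Strategy: write A = P · J · P⁻¹ where J is a Jordan canonical form, so e^{tA} = P · e^{tJ} · P⁻¹, and e^{tJ} can be computed block-by-block.

A has Jordan form
J =
  [0, 1, 0]
  [0, 0, 0]
  [0, 0, 0]
(up to reordering of blocks).

Per-block formulas:
  For a 1×1 block at λ = 0: exp(t · [0]) = [e^(0t)].
  For a 2×2 Jordan block J_2(0): exp(t · J_2(0)) = e^(0t)·(I + t·N), where N is the 2×2 nilpotent shift.

After assembling e^{tJ} and conjugating by P, we get:

e^{tA} =
  [2*t + 1, 0, t]
  [8*t, 1, 4*t]
  [-4*t, 0, 1 - 2*t]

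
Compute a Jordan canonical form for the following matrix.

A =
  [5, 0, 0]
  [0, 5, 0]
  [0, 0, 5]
J_1(5) ⊕ J_1(5) ⊕ J_1(5)

The characteristic polynomial is
  det(x·I − A) = x^3 - 15*x^2 + 75*x - 125 = (x - 5)^3

Eigenvalues and multiplicities (the geometric multiplicity of λ is n − rank(A − λI), which equals the number of Jordan blocks for λ):
  λ = 5: algebraic multiplicity = 3, geometric multiplicity = 3

Determining the block sizes for each eigenvalue:
  λ = 5: gm = am = 3, so every block has size 1 → block sizes [1, 1, 1]

Assembling the blocks gives a Jordan form
J =
  [5, 0, 0]
  [0, 5, 0]
  [0, 0, 5]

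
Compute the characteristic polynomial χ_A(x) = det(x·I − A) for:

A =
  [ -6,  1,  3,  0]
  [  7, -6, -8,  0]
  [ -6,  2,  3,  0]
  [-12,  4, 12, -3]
x^4 + 12*x^3 + 54*x^2 + 108*x + 81

Expanding det(x·I − A) (e.g. by cofactor expansion or by noting that A is similar to its Jordan form J, which has the same characteristic polynomial as A) gives
  χ_A(x) = x^4 + 12*x^3 + 54*x^2 + 108*x + 81
which factors as (x + 3)^4. The eigenvalues (with algebraic multiplicities) are λ = -3 with multiplicity 4.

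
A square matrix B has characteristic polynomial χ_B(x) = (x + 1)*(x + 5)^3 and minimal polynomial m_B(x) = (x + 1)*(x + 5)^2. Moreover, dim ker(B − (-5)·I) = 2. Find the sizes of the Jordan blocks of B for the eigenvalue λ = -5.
Block sizes for λ = -5: [2, 1]

Step 1 — from the characteristic polynomial, algebraic multiplicity of λ = -5 is 3. From dim ker(B − (-5)·I) = 2, there are exactly 2 Jordan blocks for λ = -5.
Step 2 — from the minimal polynomial, the factor (x + 5)^2 tells us the largest block for λ = -5 has size 2.
Step 3 — with total size 3, 2 blocks, and largest block 2, the block sizes (in nonincreasing order) are [2, 1].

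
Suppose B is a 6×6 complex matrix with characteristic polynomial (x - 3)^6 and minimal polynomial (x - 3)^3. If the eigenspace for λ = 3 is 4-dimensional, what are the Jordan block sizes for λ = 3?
Block sizes for λ = 3: [3, 1, 1, 1]

Step 1 — from the characteristic polynomial, algebraic multiplicity of λ = 3 is 6. From dim ker(B − (3)·I) = 4, there are exactly 4 Jordan blocks for λ = 3.
Step 2 — from the minimal polynomial, the factor (x − 3)^3 tells us the largest block for λ = 3 has size 3.
Step 3 — with total size 6, 4 blocks, and largest block 3, the block sizes (in nonincreasing order) are [3, 1, 1, 1].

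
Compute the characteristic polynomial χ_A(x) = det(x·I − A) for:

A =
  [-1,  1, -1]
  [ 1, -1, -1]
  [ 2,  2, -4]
x^3 + 6*x^2 + 12*x + 8

Expanding det(x·I − A) (e.g. by cofactor expansion or by noting that A is similar to its Jordan form J, which has the same characteristic polynomial as A) gives
  χ_A(x) = x^3 + 6*x^2 + 12*x + 8
which factors as (x + 2)^3. The eigenvalues (with algebraic multiplicities) are λ = -2 with multiplicity 3.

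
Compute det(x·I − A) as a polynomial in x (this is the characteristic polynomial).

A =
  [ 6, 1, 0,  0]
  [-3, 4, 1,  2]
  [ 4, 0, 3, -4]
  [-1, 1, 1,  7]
x^4 - 20*x^3 + 150*x^2 - 500*x + 625

Expanding det(x·I − A) (e.g. by cofactor expansion or by noting that A is similar to its Jordan form J, which has the same characteristic polynomial as A) gives
  χ_A(x) = x^4 - 20*x^3 + 150*x^2 - 500*x + 625
which factors as (x - 5)^4. The eigenvalues (with algebraic multiplicities) are λ = 5 with multiplicity 4.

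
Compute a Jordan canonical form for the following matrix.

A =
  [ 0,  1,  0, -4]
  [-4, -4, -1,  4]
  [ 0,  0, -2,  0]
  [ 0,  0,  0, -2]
J_3(-2) ⊕ J_1(-2)

The characteristic polynomial is
  det(x·I − A) = x^4 + 8*x^3 + 24*x^2 + 32*x + 16 = (x + 2)^4

Eigenvalues and multiplicities (the geometric multiplicity of λ is n − rank(A − λI), which equals the number of Jordan blocks for λ):
  λ = -2: algebraic multiplicity = 4, geometric multiplicity = 2

Determining the block sizes for each eigenvalue:
  λ = -2: with am = 4 and gm = 2, the partition is not yet determined (e.g. several partitions of 4 into 2 parts exist). Let N = A − (-2)·I. Computing rank(N^1) = 2, rank(N^2) = 1, rank(N^3) = 0; the number of blocks of size ≥ j is rank(N^{j−1}) − rank(N^j), giving [2, 1, 1]. So we have 1 block(s) of size 3, 1 block(s) of size 1 → block sizes [3, 1]

Assembling the blocks gives a Jordan form
J =
  [-2,  1,  0,  0]
  [ 0, -2,  1,  0]
  [ 0,  0, -2,  0]
  [ 0,  0,  0, -2]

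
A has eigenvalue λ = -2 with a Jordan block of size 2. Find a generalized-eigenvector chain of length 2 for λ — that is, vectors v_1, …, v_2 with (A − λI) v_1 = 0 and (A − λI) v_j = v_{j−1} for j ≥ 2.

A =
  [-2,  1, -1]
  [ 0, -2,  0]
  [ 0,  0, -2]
A Jordan chain for λ = -2 of length 2:
v_1 = (1, 0, 0)ᵀ
v_2 = (0, 1, 0)ᵀ

Let N = A − (-2)·I. We want v_2 with N^2 v_2 = 0 but N^1 v_2 ≠ 0; then v_{j-1} := N · v_j for j = 2, …, 2.

Pick v_2 = (0, 1, 0)ᵀ.
Then v_1 = N · v_2 = (1, 0, 0)ᵀ.

Sanity check: (A − (-2)·I) v_1 = (0, 0, 0)ᵀ = 0. ✓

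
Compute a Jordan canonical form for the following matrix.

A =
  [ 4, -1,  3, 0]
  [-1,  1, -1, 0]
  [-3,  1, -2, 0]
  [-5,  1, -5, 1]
J_3(1) ⊕ J_1(1)

The characteristic polynomial is
  det(x·I − A) = x^4 - 4*x^3 + 6*x^2 - 4*x + 1 = (x - 1)^4

Eigenvalues and multiplicities (the geometric multiplicity of λ is n − rank(A − λI), which equals the number of Jordan blocks for λ):
  λ = 1: algebraic multiplicity = 4, geometric multiplicity = 2

Determining the block sizes for each eigenvalue:
  λ = 1: with am = 4 and gm = 2, the partition is not yet determined (e.g. several partitions of 4 into 2 parts exist). Let N = A − (1)·I. Computing rank(N^1) = 2, rank(N^2) = 1, rank(N^3) = 0; the number of blocks of size ≥ j is rank(N^{j−1}) − rank(N^j), giving [2, 1, 1]. So we have 1 block(s) of size 3, 1 block(s) of size 1 → block sizes [3, 1]

Assembling the blocks gives a Jordan form
J =
  [1, 1, 0, 0]
  [0, 1, 1, 0]
  [0, 0, 1, 0]
  [0, 0, 0, 1]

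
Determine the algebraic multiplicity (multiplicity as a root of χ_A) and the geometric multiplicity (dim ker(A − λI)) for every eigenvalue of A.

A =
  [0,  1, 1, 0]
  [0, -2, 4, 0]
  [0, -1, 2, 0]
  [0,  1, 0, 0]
λ = 0: alg = 4, geom = 2

Step 1 — factor the characteristic polynomial to read off the algebraic multiplicities:
  χ_A(x) = x^4

Step 2 — compute geometric multiplicities via the rank-nullity identity g(λ) = n − rank(A − λI):
  rank(A − (0)·I) = 2, so dim ker(A − (0)·I) = n − 2 = 2

Summary:
  λ = 0: algebraic multiplicity = 4, geometric multiplicity = 2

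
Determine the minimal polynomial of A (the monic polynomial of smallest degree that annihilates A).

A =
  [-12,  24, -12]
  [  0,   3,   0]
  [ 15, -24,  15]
x^2 - 3*x

The characteristic polynomial is χ_A(x) = x*(x - 3)^2, so the eigenvalues are known. The minimal polynomial is
  m_A(x) = Π_λ (x − λ)^{k_λ}
where k_λ is the size of the *largest* Jordan block for λ (equivalently, the smallest k with (A − λI)^k v = 0 for every generalised eigenvector v of λ).

  λ = 0: largest Jordan block has size 1, contributing (x − 0)
  λ = 3: largest Jordan block has size 1, contributing (x − 3)

So m_A(x) = x*(x - 3) = x^2 - 3*x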